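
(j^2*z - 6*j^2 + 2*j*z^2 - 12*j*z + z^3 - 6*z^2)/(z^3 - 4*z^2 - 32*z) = (-j^2*z + 6*j^2 - 2*j*z^2 + 12*j*z - z^3 + 6*z^2)/(z*(-z^2 + 4*z + 32))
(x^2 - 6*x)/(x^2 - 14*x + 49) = x*(x - 6)/(x^2 - 14*x + 49)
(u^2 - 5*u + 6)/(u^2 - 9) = (u - 2)/(u + 3)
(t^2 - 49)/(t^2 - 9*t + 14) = (t + 7)/(t - 2)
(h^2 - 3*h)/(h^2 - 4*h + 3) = h/(h - 1)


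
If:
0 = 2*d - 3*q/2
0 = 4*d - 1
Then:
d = 1/4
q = 1/3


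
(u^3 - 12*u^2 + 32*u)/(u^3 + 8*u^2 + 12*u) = (u^2 - 12*u + 32)/(u^2 + 8*u + 12)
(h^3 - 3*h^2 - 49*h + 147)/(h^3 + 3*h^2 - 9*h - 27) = (h^2 - 49)/(h^2 + 6*h + 9)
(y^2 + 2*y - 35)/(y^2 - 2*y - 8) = (-y^2 - 2*y + 35)/(-y^2 + 2*y + 8)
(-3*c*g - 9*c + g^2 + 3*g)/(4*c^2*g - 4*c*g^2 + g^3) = (-3*c*g - 9*c + g^2 + 3*g)/(g*(4*c^2 - 4*c*g + g^2))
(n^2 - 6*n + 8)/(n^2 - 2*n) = (n - 4)/n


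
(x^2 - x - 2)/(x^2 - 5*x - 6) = (x - 2)/(x - 6)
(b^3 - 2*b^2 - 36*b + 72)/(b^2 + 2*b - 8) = (b^2 - 36)/(b + 4)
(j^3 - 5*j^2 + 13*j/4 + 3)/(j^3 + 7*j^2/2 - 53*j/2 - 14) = (j - 3/2)/(j + 7)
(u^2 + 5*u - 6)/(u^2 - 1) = (u + 6)/(u + 1)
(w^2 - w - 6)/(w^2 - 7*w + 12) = (w + 2)/(w - 4)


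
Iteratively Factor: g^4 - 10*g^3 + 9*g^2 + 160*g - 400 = (g - 5)*(g^3 - 5*g^2 - 16*g + 80) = (g - 5)*(g + 4)*(g^2 - 9*g + 20) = (g - 5)*(g - 4)*(g + 4)*(g - 5)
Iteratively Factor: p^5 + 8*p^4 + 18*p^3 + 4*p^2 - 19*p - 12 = (p + 3)*(p^4 + 5*p^3 + 3*p^2 - 5*p - 4) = (p + 3)*(p + 4)*(p^3 + p^2 - p - 1) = (p - 1)*(p + 3)*(p + 4)*(p^2 + 2*p + 1) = (p - 1)*(p + 1)*(p + 3)*(p + 4)*(p + 1)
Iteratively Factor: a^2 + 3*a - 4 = (a + 4)*(a - 1)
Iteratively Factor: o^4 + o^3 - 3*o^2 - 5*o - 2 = (o + 1)*(o^3 - 3*o - 2) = (o + 1)^2*(o^2 - o - 2) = (o - 2)*(o + 1)^2*(o + 1)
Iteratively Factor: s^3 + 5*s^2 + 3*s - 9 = (s - 1)*(s^2 + 6*s + 9) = (s - 1)*(s + 3)*(s + 3)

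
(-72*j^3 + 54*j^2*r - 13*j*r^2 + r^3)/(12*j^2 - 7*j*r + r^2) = -6*j + r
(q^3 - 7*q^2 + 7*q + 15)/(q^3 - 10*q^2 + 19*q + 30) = (q - 3)/(q - 6)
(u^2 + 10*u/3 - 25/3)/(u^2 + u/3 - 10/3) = (u + 5)/(u + 2)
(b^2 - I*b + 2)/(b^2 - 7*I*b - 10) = (b + I)/(b - 5*I)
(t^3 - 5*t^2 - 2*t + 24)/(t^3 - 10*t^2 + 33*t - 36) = (t + 2)/(t - 3)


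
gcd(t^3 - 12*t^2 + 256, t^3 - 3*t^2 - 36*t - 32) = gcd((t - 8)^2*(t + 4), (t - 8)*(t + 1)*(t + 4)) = t^2 - 4*t - 32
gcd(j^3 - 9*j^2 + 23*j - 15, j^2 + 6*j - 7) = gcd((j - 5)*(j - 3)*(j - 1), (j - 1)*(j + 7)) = j - 1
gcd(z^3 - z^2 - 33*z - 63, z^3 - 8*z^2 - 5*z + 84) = z^2 - 4*z - 21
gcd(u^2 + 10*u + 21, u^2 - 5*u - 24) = u + 3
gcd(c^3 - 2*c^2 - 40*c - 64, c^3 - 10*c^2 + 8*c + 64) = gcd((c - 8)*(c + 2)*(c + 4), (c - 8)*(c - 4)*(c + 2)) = c^2 - 6*c - 16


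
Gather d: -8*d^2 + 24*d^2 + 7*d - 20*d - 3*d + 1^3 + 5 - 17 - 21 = 16*d^2 - 16*d - 32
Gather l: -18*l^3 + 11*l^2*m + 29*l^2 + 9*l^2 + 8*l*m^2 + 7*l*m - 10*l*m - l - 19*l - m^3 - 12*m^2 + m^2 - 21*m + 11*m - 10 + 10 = -18*l^3 + l^2*(11*m + 38) + l*(8*m^2 - 3*m - 20) - m^3 - 11*m^2 - 10*m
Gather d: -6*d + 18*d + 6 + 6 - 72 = 12*d - 60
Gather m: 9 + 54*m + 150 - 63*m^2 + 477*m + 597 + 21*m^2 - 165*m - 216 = -42*m^2 + 366*m + 540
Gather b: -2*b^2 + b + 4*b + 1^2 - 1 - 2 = -2*b^2 + 5*b - 2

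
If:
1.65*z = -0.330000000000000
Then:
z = -0.20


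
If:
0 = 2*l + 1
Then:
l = -1/2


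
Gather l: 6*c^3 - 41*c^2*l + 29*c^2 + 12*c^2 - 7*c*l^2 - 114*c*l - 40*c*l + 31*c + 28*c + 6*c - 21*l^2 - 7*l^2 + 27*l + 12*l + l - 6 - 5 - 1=6*c^3 + 41*c^2 + 65*c + l^2*(-7*c - 28) + l*(-41*c^2 - 154*c + 40) - 12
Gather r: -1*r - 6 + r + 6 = 0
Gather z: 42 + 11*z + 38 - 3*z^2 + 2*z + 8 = -3*z^2 + 13*z + 88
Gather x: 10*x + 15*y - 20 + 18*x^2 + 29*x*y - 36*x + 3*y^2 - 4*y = 18*x^2 + x*(29*y - 26) + 3*y^2 + 11*y - 20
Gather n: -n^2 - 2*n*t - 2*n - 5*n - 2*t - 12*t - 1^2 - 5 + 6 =-n^2 + n*(-2*t - 7) - 14*t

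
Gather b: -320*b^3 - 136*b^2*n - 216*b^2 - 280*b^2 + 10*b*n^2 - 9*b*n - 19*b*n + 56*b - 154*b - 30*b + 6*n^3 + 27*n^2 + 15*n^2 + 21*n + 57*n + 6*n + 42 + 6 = -320*b^3 + b^2*(-136*n - 496) + b*(10*n^2 - 28*n - 128) + 6*n^3 + 42*n^2 + 84*n + 48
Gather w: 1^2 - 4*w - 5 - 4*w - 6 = -8*w - 10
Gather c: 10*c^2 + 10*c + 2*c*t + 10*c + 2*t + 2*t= 10*c^2 + c*(2*t + 20) + 4*t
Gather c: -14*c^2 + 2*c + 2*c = -14*c^2 + 4*c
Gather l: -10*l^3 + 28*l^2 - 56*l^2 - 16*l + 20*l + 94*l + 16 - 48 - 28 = -10*l^3 - 28*l^2 + 98*l - 60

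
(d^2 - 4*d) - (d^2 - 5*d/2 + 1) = -3*d/2 - 1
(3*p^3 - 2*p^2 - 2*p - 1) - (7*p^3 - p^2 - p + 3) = -4*p^3 - p^2 - p - 4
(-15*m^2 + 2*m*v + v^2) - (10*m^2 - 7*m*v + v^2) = -25*m^2 + 9*m*v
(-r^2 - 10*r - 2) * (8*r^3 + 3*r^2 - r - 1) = -8*r^5 - 83*r^4 - 45*r^3 + 5*r^2 + 12*r + 2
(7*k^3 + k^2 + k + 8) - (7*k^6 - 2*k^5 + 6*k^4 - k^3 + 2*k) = -7*k^6 + 2*k^5 - 6*k^4 + 8*k^3 + k^2 - k + 8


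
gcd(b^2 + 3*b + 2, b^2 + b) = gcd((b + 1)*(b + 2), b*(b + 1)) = b + 1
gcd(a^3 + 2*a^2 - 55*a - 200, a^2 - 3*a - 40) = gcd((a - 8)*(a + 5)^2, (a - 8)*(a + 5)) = a^2 - 3*a - 40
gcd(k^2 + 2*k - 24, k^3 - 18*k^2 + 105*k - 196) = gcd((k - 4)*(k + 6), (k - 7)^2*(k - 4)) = k - 4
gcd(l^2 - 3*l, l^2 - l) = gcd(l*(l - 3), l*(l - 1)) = l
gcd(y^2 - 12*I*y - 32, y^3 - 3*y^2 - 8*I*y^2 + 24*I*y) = y - 8*I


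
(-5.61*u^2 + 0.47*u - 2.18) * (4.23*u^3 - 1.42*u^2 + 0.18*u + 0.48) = -23.7303*u^5 + 9.9543*u^4 - 10.8986*u^3 + 0.4874*u^2 - 0.1668*u - 1.0464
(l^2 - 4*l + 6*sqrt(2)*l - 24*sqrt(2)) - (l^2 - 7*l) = 3*l + 6*sqrt(2)*l - 24*sqrt(2)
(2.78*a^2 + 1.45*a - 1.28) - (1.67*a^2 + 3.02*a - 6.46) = 1.11*a^2 - 1.57*a + 5.18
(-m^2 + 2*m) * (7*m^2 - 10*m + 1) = -7*m^4 + 24*m^3 - 21*m^2 + 2*m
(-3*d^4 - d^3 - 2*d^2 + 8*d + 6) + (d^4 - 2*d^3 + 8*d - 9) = -2*d^4 - 3*d^3 - 2*d^2 + 16*d - 3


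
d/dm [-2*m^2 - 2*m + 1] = -4*m - 2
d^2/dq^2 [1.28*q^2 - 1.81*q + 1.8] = 2.56000000000000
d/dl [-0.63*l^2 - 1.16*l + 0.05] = -1.26*l - 1.16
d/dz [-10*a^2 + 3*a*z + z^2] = 3*a + 2*z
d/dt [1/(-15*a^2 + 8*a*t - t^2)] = 2*(-4*a + t)/(15*a^2 - 8*a*t + t^2)^2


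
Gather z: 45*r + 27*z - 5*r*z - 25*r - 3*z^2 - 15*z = 20*r - 3*z^2 + z*(12 - 5*r)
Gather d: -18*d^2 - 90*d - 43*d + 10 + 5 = -18*d^2 - 133*d + 15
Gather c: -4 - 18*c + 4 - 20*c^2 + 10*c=-20*c^2 - 8*c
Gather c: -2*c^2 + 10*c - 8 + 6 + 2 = -2*c^2 + 10*c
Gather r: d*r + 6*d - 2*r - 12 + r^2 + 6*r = 6*d + r^2 + r*(d + 4) - 12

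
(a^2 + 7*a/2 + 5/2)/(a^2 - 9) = (2*a^2 + 7*a + 5)/(2*(a^2 - 9))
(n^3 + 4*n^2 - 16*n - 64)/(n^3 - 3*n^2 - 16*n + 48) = (n + 4)/(n - 3)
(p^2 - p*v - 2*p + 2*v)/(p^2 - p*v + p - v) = (p - 2)/(p + 1)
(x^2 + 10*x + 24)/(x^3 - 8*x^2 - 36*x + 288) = (x + 4)/(x^2 - 14*x + 48)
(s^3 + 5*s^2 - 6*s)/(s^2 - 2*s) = (s^2 + 5*s - 6)/(s - 2)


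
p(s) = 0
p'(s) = 0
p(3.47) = 0.00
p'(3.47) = 0.00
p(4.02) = 0.00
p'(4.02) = 0.00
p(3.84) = 0.00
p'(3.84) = 0.00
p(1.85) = 0.00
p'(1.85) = 0.00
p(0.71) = 0.00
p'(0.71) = 0.00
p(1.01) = 0.00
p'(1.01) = 0.00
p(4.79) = 0.00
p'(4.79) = 0.00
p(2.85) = 0.00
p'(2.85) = 0.00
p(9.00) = 0.00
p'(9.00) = 0.00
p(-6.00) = 0.00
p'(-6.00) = 0.00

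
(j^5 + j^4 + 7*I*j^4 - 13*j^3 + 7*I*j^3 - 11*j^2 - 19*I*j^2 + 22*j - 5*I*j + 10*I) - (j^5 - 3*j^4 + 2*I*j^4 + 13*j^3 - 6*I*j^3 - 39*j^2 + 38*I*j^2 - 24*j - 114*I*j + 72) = 4*j^4 + 5*I*j^4 - 26*j^3 + 13*I*j^3 + 28*j^2 - 57*I*j^2 + 46*j + 109*I*j - 72 + 10*I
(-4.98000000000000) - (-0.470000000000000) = -4.51000000000000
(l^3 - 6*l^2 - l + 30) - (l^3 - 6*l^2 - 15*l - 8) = 14*l + 38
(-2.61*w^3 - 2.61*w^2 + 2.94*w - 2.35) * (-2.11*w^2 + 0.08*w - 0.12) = 5.5071*w^5 + 5.2983*w^4 - 6.099*w^3 + 5.5069*w^2 - 0.5408*w + 0.282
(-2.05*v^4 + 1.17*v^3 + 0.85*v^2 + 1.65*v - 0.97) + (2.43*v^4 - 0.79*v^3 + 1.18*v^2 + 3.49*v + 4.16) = 0.38*v^4 + 0.38*v^3 + 2.03*v^2 + 5.14*v + 3.19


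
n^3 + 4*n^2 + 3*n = n*(n + 1)*(n + 3)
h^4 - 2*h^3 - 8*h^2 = h^2*(h - 4)*(h + 2)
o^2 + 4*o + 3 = (o + 1)*(o + 3)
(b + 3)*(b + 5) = b^2 + 8*b + 15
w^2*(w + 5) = w^3 + 5*w^2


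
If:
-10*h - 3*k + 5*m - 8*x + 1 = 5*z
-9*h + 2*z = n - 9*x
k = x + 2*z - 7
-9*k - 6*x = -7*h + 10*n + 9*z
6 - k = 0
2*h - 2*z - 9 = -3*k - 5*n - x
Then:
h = 10427/1139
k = 6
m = 210266/5695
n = -404/67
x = 9021/1139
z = 2893/1139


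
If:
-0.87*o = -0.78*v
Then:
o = 0.896551724137931*v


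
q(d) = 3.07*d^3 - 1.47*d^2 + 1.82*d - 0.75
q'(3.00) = 75.89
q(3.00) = 74.37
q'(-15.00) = 2118.17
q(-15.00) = -10720.05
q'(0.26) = 1.68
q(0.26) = -0.32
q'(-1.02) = 14.40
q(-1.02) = -7.39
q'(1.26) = 12.74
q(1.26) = 5.35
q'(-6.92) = 463.20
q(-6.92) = -1101.06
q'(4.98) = 215.59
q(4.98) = 351.02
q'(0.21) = 1.61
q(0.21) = -0.40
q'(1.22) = 11.94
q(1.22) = 4.86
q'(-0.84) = 10.79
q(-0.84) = -5.14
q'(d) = 9.21*d^2 - 2.94*d + 1.82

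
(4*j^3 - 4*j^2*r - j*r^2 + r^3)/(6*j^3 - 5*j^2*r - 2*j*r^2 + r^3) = (-2*j + r)/(-3*j + r)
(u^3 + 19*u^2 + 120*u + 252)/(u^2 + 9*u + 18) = (u^2 + 13*u + 42)/(u + 3)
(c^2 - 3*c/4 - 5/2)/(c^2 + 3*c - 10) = (c + 5/4)/(c + 5)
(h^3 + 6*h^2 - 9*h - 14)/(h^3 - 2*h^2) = 1 + 8/h + 7/h^2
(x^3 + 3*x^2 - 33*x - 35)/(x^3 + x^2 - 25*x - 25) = (x + 7)/(x + 5)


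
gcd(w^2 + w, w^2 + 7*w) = w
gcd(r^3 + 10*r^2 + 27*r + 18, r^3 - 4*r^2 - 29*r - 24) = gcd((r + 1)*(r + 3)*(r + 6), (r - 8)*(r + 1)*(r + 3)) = r^2 + 4*r + 3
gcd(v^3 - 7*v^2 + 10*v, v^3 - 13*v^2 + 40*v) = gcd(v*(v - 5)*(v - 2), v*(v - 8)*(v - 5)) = v^2 - 5*v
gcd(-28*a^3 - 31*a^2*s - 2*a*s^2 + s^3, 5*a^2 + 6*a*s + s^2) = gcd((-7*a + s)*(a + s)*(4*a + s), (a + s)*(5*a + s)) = a + s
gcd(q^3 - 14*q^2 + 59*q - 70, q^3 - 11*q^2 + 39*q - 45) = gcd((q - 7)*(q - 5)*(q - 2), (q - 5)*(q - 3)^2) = q - 5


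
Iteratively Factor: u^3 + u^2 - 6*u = (u + 3)*(u^2 - 2*u) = (u - 2)*(u + 3)*(u)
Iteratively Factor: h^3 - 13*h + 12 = (h - 1)*(h^2 + h - 12) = (h - 1)*(h + 4)*(h - 3)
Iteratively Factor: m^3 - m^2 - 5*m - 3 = (m + 1)*(m^2 - 2*m - 3) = (m - 3)*(m + 1)*(m + 1)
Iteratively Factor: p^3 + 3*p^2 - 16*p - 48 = (p + 3)*(p^2 - 16) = (p + 3)*(p + 4)*(p - 4)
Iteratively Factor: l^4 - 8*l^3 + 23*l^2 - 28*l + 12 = (l - 1)*(l^3 - 7*l^2 + 16*l - 12) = (l - 2)*(l - 1)*(l^2 - 5*l + 6) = (l - 2)^2*(l - 1)*(l - 3)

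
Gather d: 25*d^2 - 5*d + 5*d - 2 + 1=25*d^2 - 1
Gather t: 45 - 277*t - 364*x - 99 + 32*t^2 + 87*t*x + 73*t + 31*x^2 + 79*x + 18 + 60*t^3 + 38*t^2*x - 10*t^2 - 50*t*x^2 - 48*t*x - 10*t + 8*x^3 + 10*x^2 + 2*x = 60*t^3 + t^2*(38*x + 22) + t*(-50*x^2 + 39*x - 214) + 8*x^3 + 41*x^2 - 283*x - 36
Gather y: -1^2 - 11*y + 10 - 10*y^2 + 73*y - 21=-10*y^2 + 62*y - 12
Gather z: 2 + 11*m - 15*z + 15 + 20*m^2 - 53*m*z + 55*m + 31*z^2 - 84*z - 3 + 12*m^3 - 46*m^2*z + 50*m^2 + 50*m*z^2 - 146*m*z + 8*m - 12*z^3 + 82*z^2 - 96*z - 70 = 12*m^3 + 70*m^2 + 74*m - 12*z^3 + z^2*(50*m + 113) + z*(-46*m^2 - 199*m - 195) - 56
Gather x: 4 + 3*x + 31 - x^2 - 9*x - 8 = -x^2 - 6*x + 27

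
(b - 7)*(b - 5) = b^2 - 12*b + 35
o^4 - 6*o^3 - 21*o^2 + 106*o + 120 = (o - 6)*(o - 5)*(o + 1)*(o + 4)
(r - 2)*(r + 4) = r^2 + 2*r - 8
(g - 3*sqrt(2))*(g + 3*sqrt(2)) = g^2 - 18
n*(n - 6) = n^2 - 6*n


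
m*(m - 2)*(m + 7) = m^3 + 5*m^2 - 14*m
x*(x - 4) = x^2 - 4*x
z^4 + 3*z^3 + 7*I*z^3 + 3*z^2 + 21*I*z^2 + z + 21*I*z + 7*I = (z + 1)*(z + 7*I)*(-I*z - I)*(I*z + I)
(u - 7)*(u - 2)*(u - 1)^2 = u^4 - 11*u^3 + 33*u^2 - 37*u + 14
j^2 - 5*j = j*(j - 5)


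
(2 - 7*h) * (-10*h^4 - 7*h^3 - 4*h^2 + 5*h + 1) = 70*h^5 + 29*h^4 + 14*h^3 - 43*h^2 + 3*h + 2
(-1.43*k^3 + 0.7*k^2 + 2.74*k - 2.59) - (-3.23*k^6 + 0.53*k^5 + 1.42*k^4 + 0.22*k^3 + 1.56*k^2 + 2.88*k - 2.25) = 3.23*k^6 - 0.53*k^5 - 1.42*k^4 - 1.65*k^3 - 0.86*k^2 - 0.14*k - 0.34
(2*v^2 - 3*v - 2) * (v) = 2*v^3 - 3*v^2 - 2*v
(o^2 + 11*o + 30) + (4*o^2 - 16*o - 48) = 5*o^2 - 5*o - 18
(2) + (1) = 3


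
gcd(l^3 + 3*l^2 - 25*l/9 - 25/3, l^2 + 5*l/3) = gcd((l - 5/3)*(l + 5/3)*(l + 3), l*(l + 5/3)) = l + 5/3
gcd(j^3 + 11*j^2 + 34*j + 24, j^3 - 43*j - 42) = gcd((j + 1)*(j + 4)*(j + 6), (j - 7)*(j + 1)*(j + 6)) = j^2 + 7*j + 6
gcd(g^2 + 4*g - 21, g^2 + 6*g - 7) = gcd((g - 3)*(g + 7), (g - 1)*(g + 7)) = g + 7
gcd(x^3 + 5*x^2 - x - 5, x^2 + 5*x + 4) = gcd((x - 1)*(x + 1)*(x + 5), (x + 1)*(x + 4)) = x + 1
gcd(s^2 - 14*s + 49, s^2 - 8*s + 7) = s - 7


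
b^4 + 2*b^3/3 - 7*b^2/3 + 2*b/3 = b*(b - 1)*(b - 1/3)*(b + 2)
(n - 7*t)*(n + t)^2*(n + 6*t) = n^4 + n^3*t - 43*n^2*t^2 - 85*n*t^3 - 42*t^4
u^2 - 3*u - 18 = (u - 6)*(u + 3)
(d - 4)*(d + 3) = d^2 - d - 12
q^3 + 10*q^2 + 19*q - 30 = (q - 1)*(q + 5)*(q + 6)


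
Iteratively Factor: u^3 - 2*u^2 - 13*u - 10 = (u - 5)*(u^2 + 3*u + 2) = (u - 5)*(u + 2)*(u + 1)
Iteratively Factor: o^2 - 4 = (o + 2)*(o - 2)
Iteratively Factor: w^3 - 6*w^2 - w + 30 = (w - 3)*(w^2 - 3*w - 10) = (w - 5)*(w - 3)*(w + 2)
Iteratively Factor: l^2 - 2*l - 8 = (l + 2)*(l - 4)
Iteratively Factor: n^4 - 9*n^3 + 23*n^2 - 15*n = (n)*(n^3 - 9*n^2 + 23*n - 15) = n*(n - 5)*(n^2 - 4*n + 3) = n*(n - 5)*(n - 3)*(n - 1)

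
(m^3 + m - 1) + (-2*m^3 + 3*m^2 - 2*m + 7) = -m^3 + 3*m^2 - m + 6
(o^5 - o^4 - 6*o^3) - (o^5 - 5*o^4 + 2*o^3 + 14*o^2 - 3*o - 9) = 4*o^4 - 8*o^3 - 14*o^2 + 3*o + 9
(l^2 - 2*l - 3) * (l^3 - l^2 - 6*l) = l^5 - 3*l^4 - 7*l^3 + 15*l^2 + 18*l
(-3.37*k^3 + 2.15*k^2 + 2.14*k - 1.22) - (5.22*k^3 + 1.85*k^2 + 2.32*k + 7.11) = -8.59*k^3 + 0.3*k^2 - 0.18*k - 8.33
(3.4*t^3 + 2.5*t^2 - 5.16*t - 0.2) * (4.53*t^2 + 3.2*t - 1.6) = 15.402*t^5 + 22.205*t^4 - 20.8148*t^3 - 21.418*t^2 + 7.616*t + 0.32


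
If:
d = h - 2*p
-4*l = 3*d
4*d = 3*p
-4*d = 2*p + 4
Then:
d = -3/5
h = -11/5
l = 9/20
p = -4/5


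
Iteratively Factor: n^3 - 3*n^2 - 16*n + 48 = (n - 4)*(n^2 + n - 12) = (n - 4)*(n + 4)*(n - 3)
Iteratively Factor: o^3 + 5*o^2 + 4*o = (o + 1)*(o^2 + 4*o) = o*(o + 1)*(o + 4)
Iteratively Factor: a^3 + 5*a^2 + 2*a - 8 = (a + 2)*(a^2 + 3*a - 4) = (a + 2)*(a + 4)*(a - 1)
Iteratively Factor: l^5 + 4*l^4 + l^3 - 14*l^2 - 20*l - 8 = (l + 2)*(l^4 + 2*l^3 - 3*l^2 - 8*l - 4) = (l + 1)*(l + 2)*(l^3 + l^2 - 4*l - 4) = (l - 2)*(l + 1)*(l + 2)*(l^2 + 3*l + 2) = (l - 2)*(l + 1)*(l + 2)^2*(l + 1)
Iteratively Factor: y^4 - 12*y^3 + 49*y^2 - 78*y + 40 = (y - 5)*(y^3 - 7*y^2 + 14*y - 8) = (y - 5)*(y - 2)*(y^2 - 5*y + 4) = (y - 5)*(y - 2)*(y - 1)*(y - 4)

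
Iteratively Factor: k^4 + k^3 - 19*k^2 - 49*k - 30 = (k + 1)*(k^3 - 19*k - 30) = (k - 5)*(k + 1)*(k^2 + 5*k + 6) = (k - 5)*(k + 1)*(k + 2)*(k + 3)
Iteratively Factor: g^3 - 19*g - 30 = (g + 3)*(g^2 - 3*g - 10) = (g - 5)*(g + 3)*(g + 2)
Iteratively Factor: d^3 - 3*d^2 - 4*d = (d + 1)*(d^2 - 4*d) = (d - 4)*(d + 1)*(d)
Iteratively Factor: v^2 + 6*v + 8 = (v + 4)*(v + 2)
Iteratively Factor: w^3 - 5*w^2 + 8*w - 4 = (w - 1)*(w^2 - 4*w + 4) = (w - 2)*(w - 1)*(w - 2)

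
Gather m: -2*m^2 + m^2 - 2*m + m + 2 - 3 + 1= -m^2 - m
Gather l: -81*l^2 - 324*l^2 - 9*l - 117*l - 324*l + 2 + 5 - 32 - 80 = -405*l^2 - 450*l - 105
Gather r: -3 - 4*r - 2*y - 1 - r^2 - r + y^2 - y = -r^2 - 5*r + y^2 - 3*y - 4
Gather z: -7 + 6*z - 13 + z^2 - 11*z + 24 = z^2 - 5*z + 4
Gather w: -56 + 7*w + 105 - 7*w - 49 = 0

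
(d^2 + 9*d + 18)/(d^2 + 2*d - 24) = (d + 3)/(d - 4)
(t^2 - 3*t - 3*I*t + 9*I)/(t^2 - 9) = (t - 3*I)/(t + 3)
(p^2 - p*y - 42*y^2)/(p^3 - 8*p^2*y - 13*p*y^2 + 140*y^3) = (-p - 6*y)/(-p^2 + p*y + 20*y^2)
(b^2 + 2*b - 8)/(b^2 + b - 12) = (b - 2)/(b - 3)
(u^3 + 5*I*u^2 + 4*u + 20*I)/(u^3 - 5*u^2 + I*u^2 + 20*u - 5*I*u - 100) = (u^2 + 4)/(u^2 - u*(5 + 4*I) + 20*I)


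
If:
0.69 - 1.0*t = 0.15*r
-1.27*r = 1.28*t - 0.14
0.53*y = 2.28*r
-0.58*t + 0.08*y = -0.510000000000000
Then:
No Solution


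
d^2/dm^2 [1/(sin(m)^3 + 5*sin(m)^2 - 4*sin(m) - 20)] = (-9*sin(m)^6 - 55*sin(m)^5 - 80*sin(m)^4 - 40*sin(m)^3 - 290*sin(m)^2 + 80*sin(m) + 232)/(sin(m)^3 + 5*sin(m)^2 - 4*sin(m) - 20)^3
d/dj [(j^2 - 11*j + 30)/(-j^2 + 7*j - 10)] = -4/(j^2 - 4*j + 4)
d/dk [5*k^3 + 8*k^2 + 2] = k*(15*k + 16)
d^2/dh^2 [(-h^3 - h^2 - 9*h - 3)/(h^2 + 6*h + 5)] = 4*(-17*h^3 - 42*h^2 + 3*h + 76)/(h^6 + 18*h^5 + 123*h^4 + 396*h^3 + 615*h^2 + 450*h + 125)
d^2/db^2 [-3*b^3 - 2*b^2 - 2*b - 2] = -18*b - 4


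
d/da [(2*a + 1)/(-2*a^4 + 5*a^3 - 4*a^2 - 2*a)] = (12*a^4 - 12*a^3 - 7*a^2 + 8*a + 2)/(a^2*(4*a^6 - 20*a^5 + 41*a^4 - 32*a^3 - 4*a^2 + 16*a + 4))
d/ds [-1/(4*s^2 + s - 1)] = (8*s + 1)/(4*s^2 + s - 1)^2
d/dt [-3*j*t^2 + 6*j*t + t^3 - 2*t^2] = -6*j*t + 6*j + 3*t^2 - 4*t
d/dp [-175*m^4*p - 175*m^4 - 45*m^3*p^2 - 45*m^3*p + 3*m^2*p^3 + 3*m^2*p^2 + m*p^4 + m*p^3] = m*(-175*m^3 - 90*m^2*p - 45*m^2 + 9*m*p^2 + 6*m*p + 4*p^3 + 3*p^2)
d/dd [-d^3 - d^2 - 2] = d*(-3*d - 2)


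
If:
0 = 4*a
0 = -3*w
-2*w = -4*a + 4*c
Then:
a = 0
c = 0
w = 0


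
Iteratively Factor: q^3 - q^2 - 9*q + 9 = (q + 3)*(q^2 - 4*q + 3) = (q - 3)*(q + 3)*(q - 1)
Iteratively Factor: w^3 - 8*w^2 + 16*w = (w - 4)*(w^2 - 4*w) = w*(w - 4)*(w - 4)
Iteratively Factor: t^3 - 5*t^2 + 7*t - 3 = (t - 1)*(t^2 - 4*t + 3) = (t - 3)*(t - 1)*(t - 1)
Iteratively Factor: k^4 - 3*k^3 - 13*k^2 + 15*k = (k)*(k^3 - 3*k^2 - 13*k + 15) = k*(k - 5)*(k^2 + 2*k - 3) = k*(k - 5)*(k - 1)*(k + 3)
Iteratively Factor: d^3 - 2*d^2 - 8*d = (d - 4)*(d^2 + 2*d) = (d - 4)*(d + 2)*(d)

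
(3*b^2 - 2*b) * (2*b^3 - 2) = 6*b^5 - 4*b^4 - 6*b^2 + 4*b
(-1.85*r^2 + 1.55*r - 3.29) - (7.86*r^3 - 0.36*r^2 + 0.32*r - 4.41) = -7.86*r^3 - 1.49*r^2 + 1.23*r + 1.12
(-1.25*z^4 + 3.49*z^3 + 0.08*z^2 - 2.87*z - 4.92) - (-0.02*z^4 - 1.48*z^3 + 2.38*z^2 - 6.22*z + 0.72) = -1.23*z^4 + 4.97*z^3 - 2.3*z^2 + 3.35*z - 5.64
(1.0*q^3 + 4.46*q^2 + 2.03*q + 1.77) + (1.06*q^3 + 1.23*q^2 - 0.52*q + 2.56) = 2.06*q^3 + 5.69*q^2 + 1.51*q + 4.33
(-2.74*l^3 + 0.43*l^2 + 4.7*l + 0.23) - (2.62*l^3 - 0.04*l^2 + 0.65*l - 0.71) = -5.36*l^3 + 0.47*l^2 + 4.05*l + 0.94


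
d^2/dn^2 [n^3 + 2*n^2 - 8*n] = 6*n + 4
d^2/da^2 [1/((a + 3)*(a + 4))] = 2*((a + 3)^2 + (a + 3)*(a + 4) + (a + 4)^2)/((a + 3)^3*(a + 4)^3)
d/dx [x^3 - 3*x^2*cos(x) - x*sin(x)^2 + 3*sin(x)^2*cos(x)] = 3*x^2*sin(x) + 3*x^2 - x*sin(2*x) - 6*x*cos(x) - 3*sin(x)/4 + 9*sin(3*x)/4 + cos(2*x)/2 - 1/2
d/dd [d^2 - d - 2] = 2*d - 1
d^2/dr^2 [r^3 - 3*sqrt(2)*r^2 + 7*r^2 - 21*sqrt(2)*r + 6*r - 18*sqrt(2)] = 6*r - 6*sqrt(2) + 14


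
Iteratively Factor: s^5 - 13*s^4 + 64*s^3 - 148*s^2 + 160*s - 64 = (s - 4)*(s^4 - 9*s^3 + 28*s^2 - 36*s + 16) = (s - 4)^2*(s^3 - 5*s^2 + 8*s - 4) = (s - 4)^2*(s - 2)*(s^2 - 3*s + 2) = (s - 4)^2*(s - 2)*(s - 1)*(s - 2)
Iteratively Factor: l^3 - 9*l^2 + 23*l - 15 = (l - 5)*(l^2 - 4*l + 3) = (l - 5)*(l - 3)*(l - 1)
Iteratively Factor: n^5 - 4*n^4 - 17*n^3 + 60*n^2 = (n - 3)*(n^4 - n^3 - 20*n^2) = n*(n - 3)*(n^3 - n^2 - 20*n) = n^2*(n - 3)*(n^2 - n - 20) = n^2*(n - 3)*(n + 4)*(n - 5)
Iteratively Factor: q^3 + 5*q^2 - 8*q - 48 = (q + 4)*(q^2 + q - 12) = (q - 3)*(q + 4)*(q + 4)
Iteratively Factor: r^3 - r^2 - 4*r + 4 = (r - 1)*(r^2 - 4) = (r - 1)*(r + 2)*(r - 2)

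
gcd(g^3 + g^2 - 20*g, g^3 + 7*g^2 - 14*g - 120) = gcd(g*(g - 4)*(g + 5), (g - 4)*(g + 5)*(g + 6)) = g^2 + g - 20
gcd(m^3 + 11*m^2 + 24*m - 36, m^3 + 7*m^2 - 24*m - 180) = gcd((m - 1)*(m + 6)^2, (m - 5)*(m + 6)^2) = m^2 + 12*m + 36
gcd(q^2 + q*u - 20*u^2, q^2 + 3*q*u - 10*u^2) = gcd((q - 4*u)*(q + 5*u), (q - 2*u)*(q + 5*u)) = q + 5*u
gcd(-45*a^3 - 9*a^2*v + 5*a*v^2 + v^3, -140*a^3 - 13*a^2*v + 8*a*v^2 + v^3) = 5*a + v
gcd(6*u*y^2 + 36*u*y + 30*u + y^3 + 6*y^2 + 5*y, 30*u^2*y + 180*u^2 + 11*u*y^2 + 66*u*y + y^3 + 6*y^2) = 6*u + y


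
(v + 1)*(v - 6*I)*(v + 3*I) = v^3 + v^2 - 3*I*v^2 + 18*v - 3*I*v + 18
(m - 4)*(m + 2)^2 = m^3 - 12*m - 16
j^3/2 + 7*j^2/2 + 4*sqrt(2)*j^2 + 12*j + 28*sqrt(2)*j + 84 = (j/2 + sqrt(2))*(j + 7)*(j + 6*sqrt(2))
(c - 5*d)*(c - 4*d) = c^2 - 9*c*d + 20*d^2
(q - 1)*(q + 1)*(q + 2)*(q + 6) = q^4 + 8*q^3 + 11*q^2 - 8*q - 12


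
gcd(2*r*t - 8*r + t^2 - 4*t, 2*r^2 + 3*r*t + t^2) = 2*r + t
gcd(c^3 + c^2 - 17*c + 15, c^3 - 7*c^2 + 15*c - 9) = c^2 - 4*c + 3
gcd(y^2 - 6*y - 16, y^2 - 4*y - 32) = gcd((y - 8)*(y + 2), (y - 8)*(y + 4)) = y - 8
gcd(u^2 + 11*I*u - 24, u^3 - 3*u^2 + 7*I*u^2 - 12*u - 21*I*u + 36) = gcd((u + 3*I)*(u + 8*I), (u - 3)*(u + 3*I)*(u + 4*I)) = u + 3*I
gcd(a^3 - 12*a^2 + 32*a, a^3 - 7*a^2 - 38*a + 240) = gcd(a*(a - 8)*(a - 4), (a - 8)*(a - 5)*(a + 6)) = a - 8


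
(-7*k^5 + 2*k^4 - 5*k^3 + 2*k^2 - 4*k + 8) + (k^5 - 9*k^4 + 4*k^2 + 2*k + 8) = -6*k^5 - 7*k^4 - 5*k^3 + 6*k^2 - 2*k + 16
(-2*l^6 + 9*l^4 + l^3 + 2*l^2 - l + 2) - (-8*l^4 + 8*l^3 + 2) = -2*l^6 + 17*l^4 - 7*l^3 + 2*l^2 - l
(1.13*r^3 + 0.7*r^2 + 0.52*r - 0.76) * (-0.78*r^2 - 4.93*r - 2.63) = -0.8814*r^5 - 6.1169*r^4 - 6.8285*r^3 - 3.8118*r^2 + 2.3792*r + 1.9988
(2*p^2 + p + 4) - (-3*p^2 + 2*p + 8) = 5*p^2 - p - 4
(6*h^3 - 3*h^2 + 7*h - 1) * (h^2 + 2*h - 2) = 6*h^5 + 9*h^4 - 11*h^3 + 19*h^2 - 16*h + 2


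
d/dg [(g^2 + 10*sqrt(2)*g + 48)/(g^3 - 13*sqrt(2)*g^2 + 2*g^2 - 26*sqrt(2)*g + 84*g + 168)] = (2*(g + 5*sqrt(2))*(g^3 - 13*sqrt(2)*g^2 + 2*g^2 - 26*sqrt(2)*g + 84*g + 168) - (g^2 + 10*sqrt(2)*g + 48)*(3*g^2 - 26*sqrt(2)*g + 4*g - 26*sqrt(2) + 84))/(g^3 - 13*sqrt(2)*g^2 + 2*g^2 - 26*sqrt(2)*g + 84*g + 168)^2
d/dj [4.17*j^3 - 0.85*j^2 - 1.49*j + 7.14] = 12.51*j^2 - 1.7*j - 1.49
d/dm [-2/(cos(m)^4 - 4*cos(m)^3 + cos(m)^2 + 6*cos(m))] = 4*(-2*cos(m)^3 + 6*cos(m)^2 - cos(m) - 3)*sin(m)/((cos(m)^3 - 4*cos(m)^2 + cos(m) + 6)^2*cos(m)^2)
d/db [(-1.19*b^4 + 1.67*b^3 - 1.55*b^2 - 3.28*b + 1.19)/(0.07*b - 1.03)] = (-0.2499*b^4 + 5.1366*b^3 - 5.2688*b^2 + 3.193*b + 3.2951)/(0.0049*b^2 - 0.1442*b + 1.0609)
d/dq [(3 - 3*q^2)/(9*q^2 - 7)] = -12*q/(9*q^2 - 7)^2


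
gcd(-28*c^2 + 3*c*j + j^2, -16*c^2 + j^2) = 4*c - j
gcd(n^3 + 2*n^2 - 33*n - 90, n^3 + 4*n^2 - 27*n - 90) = n + 3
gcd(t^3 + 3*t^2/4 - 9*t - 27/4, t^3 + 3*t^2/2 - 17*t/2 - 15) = t - 3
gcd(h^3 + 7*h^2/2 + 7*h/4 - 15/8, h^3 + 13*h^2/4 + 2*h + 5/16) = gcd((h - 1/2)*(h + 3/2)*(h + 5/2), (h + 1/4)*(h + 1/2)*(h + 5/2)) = h + 5/2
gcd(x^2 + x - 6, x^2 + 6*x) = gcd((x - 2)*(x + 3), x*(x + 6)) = 1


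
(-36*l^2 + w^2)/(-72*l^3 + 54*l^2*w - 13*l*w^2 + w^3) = (6*l + w)/(12*l^2 - 7*l*w + w^2)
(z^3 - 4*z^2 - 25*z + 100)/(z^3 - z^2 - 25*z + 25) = (z - 4)/(z - 1)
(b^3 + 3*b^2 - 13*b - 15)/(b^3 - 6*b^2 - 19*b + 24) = (b^3 + 3*b^2 - 13*b - 15)/(b^3 - 6*b^2 - 19*b + 24)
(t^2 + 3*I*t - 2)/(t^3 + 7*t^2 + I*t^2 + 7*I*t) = (t + 2*I)/(t*(t + 7))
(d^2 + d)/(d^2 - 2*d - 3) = d/(d - 3)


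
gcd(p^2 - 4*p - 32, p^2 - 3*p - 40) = p - 8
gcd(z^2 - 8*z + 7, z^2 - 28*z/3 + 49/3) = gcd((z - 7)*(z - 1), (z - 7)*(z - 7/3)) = z - 7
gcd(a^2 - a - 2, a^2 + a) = a + 1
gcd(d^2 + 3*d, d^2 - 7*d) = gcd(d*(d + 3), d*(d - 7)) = d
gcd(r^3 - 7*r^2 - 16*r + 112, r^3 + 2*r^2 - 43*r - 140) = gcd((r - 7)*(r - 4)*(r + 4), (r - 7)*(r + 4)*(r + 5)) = r^2 - 3*r - 28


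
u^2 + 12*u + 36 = (u + 6)^2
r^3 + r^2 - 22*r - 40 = (r - 5)*(r + 2)*(r + 4)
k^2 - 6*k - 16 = (k - 8)*(k + 2)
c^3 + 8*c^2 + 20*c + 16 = (c + 2)^2*(c + 4)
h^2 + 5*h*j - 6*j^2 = (h - j)*(h + 6*j)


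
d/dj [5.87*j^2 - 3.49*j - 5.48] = 11.74*j - 3.49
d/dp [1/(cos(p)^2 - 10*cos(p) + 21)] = 2*(cos(p) - 5)*sin(p)/(cos(p)^2 - 10*cos(p) + 21)^2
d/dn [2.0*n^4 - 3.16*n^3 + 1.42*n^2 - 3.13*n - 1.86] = 8.0*n^3 - 9.48*n^2 + 2.84*n - 3.13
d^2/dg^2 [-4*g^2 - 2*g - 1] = -8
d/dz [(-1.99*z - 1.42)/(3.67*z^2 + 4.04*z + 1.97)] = (7.3033*z^2 + 10.4228*z + 1.8165)/(13.4689*z^4 + 29.6536*z^3 + 30.7814*z^2 + 15.9176*z + 3.8809)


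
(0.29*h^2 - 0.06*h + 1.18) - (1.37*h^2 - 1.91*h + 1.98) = -1.08*h^2 + 1.85*h - 0.8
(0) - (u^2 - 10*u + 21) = -u^2 + 10*u - 21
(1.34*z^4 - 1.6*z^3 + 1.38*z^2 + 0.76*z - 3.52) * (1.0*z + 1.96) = 1.34*z^5 + 1.0264*z^4 - 1.756*z^3 + 3.4648*z^2 - 2.0304*z - 6.8992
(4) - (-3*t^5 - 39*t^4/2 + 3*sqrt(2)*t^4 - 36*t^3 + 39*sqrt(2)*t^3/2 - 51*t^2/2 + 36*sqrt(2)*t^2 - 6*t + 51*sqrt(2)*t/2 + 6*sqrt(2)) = 3*t^5 - 3*sqrt(2)*t^4 + 39*t^4/2 - 39*sqrt(2)*t^3/2 + 36*t^3 - 36*sqrt(2)*t^2 + 51*t^2/2 - 51*sqrt(2)*t/2 + 6*t - 6*sqrt(2) + 4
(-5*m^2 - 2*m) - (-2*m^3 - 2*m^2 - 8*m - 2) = 2*m^3 - 3*m^2 + 6*m + 2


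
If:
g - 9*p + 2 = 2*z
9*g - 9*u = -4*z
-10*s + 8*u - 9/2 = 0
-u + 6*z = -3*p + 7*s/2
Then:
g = 41*z/39 + 269/416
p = 367/1248 - 37*z/351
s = 140*z/117 + 7/104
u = 175*z/117 + 269/416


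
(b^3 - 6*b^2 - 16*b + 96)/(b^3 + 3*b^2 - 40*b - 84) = (b^2 - 16)/(b^2 + 9*b + 14)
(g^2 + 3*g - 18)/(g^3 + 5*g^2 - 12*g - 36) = 1/(g + 2)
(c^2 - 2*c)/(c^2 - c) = (c - 2)/(c - 1)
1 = 1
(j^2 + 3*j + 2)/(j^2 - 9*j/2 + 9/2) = 2*(j^2 + 3*j + 2)/(2*j^2 - 9*j + 9)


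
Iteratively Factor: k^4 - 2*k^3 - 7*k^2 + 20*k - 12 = (k - 1)*(k^3 - k^2 - 8*k + 12) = (k - 2)*(k - 1)*(k^2 + k - 6) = (k - 2)^2*(k - 1)*(k + 3)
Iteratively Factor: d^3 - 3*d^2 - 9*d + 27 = (d + 3)*(d^2 - 6*d + 9) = (d - 3)*(d + 3)*(d - 3)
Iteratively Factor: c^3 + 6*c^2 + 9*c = (c + 3)*(c^2 + 3*c) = c*(c + 3)*(c + 3)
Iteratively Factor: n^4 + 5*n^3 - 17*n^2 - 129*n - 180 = (n + 3)*(n^3 + 2*n^2 - 23*n - 60) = (n + 3)^2*(n^2 - n - 20) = (n + 3)^2*(n + 4)*(n - 5)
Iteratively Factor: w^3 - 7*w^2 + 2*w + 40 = (w - 5)*(w^2 - 2*w - 8) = (w - 5)*(w + 2)*(w - 4)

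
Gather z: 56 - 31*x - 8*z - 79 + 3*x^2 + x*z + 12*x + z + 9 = 3*x^2 - 19*x + z*(x - 7) - 14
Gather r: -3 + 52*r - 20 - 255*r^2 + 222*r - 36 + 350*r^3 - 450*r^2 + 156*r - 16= 350*r^3 - 705*r^2 + 430*r - 75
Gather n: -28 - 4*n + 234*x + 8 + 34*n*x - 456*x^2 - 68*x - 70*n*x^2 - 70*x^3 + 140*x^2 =n*(-70*x^2 + 34*x - 4) - 70*x^3 - 316*x^2 + 166*x - 20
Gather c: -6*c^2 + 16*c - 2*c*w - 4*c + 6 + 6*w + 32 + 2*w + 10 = -6*c^2 + c*(12 - 2*w) + 8*w + 48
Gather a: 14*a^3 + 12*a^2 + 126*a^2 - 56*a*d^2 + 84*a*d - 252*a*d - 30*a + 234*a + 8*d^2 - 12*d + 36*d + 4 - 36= 14*a^3 + 138*a^2 + a*(-56*d^2 - 168*d + 204) + 8*d^2 + 24*d - 32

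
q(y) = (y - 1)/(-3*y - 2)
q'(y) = 1/(-3*y - 2) + 3*(y - 1)/(-3*y - 2)^2 = -5/(3*y + 2)^2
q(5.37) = -0.24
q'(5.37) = -0.02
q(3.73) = -0.21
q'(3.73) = -0.03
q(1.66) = -0.09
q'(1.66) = -0.10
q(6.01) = -0.25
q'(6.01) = -0.01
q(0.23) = 0.29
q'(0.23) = -0.69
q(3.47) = -0.20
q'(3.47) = -0.03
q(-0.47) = 2.49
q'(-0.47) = -14.36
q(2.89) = -0.18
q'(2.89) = -0.04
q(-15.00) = -0.37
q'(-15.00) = 0.00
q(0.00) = 0.50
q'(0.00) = -1.25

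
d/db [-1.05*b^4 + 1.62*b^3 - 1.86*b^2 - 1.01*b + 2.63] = -4.2*b^3 + 4.86*b^2 - 3.72*b - 1.01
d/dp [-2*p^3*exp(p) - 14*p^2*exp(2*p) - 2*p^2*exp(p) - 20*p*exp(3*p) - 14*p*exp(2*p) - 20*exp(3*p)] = 2*(-p^3 - 14*p^2*exp(p) - 4*p^2 - 30*p*exp(2*p) - 28*p*exp(p) - 2*p - 40*exp(2*p) - 7*exp(p))*exp(p)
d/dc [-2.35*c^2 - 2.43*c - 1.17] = -4.7*c - 2.43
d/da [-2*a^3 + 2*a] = 2 - 6*a^2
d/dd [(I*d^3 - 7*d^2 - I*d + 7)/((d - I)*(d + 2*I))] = (I*d^4 - 2*d^3 - 42*d - 9*I)/(d^4 + 2*I*d^3 + 3*d^2 + 4*I*d + 4)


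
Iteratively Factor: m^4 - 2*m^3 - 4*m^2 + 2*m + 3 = (m + 1)*(m^3 - 3*m^2 - m + 3) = (m - 1)*(m + 1)*(m^2 - 2*m - 3) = (m - 3)*(m - 1)*(m + 1)*(m + 1)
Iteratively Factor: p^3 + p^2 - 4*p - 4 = (p + 1)*(p^2 - 4) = (p - 2)*(p + 1)*(p + 2)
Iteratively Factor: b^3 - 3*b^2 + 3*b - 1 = (b - 1)*(b^2 - 2*b + 1) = (b - 1)^2*(b - 1)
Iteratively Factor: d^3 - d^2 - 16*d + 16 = (d - 1)*(d^2 - 16) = (d - 4)*(d - 1)*(d + 4)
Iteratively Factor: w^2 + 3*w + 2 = (w + 1)*(w + 2)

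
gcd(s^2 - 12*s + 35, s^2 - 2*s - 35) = s - 7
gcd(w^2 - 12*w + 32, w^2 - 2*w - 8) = w - 4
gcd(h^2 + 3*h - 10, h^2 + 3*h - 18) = 1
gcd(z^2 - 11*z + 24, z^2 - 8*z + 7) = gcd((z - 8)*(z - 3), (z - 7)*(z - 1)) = 1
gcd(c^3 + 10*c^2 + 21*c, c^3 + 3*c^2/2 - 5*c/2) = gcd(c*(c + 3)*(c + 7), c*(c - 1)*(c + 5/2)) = c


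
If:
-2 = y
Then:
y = -2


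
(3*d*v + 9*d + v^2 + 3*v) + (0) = 3*d*v + 9*d + v^2 + 3*v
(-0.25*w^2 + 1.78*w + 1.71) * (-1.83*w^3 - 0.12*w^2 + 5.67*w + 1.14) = 0.4575*w^5 - 3.2274*w^4 - 4.7604*w^3 + 9.6024*w^2 + 11.7249*w + 1.9494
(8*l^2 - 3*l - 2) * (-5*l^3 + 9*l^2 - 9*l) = -40*l^5 + 87*l^4 - 89*l^3 + 9*l^2 + 18*l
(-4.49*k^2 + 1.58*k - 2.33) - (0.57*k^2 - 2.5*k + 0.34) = -5.06*k^2 + 4.08*k - 2.67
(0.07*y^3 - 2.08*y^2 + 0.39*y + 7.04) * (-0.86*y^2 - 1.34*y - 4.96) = -0.0602*y^5 + 1.695*y^4 + 2.1046*y^3 + 3.7398*y^2 - 11.368*y - 34.9184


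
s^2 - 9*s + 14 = (s - 7)*(s - 2)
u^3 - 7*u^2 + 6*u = u*(u - 6)*(u - 1)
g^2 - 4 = (g - 2)*(g + 2)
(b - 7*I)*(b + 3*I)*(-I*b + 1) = -I*b^3 - 3*b^2 - 25*I*b + 21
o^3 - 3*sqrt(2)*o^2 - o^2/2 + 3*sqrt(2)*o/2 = o*(o - 1/2)*(o - 3*sqrt(2))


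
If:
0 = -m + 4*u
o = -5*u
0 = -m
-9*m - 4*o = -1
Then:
No Solution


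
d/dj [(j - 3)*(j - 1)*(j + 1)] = 3*j^2 - 6*j - 1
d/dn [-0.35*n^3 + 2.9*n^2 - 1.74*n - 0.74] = -1.05*n^2 + 5.8*n - 1.74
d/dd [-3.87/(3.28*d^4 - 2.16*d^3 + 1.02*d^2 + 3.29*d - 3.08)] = (50.7744*d^3 - 25.0776*d^2 + 7.8948*d + 12.7323)/(3.28*d^4 - 2.16*d^3 + 1.02*d^2 + 3.29*d - 3.08)^2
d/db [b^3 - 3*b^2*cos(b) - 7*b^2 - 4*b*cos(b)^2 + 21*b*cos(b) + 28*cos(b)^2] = 3*b^2*sin(b) + 3*b^2 - 21*b*sin(b) + 4*b*sin(2*b) - 6*b*cos(b) - 14*b - 28*sin(2*b) - 4*cos(b)^2 + 21*cos(b)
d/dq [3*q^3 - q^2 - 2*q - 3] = 9*q^2 - 2*q - 2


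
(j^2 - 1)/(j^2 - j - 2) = (j - 1)/(j - 2)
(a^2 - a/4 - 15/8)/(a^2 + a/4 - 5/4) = (a - 3/2)/(a - 1)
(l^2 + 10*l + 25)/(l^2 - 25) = (l + 5)/(l - 5)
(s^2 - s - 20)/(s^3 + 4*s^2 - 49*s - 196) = (s - 5)/(s^2 - 49)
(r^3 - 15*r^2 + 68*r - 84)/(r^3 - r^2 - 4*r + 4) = (r^2 - 13*r + 42)/(r^2 + r - 2)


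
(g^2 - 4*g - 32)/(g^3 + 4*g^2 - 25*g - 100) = (g - 8)/(g^2 - 25)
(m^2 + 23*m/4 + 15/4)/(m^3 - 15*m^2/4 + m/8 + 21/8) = 2*(m + 5)/(2*m^2 - 9*m + 7)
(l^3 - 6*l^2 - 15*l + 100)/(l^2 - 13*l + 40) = (l^2 - l - 20)/(l - 8)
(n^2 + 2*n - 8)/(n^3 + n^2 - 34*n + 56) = (n + 4)/(n^2 + 3*n - 28)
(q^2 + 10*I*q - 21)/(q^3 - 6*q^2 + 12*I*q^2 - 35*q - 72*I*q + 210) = (q + 3*I)/(q^2 + q*(-6 + 5*I) - 30*I)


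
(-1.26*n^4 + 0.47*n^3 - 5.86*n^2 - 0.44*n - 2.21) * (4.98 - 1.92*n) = 2.4192*n^5 - 7.1772*n^4 + 13.5918*n^3 - 28.338*n^2 + 2.052*n - 11.0058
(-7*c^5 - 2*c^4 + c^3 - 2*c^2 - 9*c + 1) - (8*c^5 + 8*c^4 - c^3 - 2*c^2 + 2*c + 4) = -15*c^5 - 10*c^4 + 2*c^3 - 11*c - 3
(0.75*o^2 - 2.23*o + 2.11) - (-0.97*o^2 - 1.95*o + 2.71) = 1.72*o^2 - 0.28*o - 0.6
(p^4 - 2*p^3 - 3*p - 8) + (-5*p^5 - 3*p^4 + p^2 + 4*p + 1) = -5*p^5 - 2*p^4 - 2*p^3 + p^2 + p - 7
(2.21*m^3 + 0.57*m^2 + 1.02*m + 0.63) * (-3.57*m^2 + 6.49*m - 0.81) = -7.8897*m^5 + 12.308*m^4 - 1.7322*m^3 + 3.909*m^2 + 3.2625*m - 0.5103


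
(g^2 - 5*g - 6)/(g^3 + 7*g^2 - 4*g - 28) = (g^2 - 5*g - 6)/(g^3 + 7*g^2 - 4*g - 28)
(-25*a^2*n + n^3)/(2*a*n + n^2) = (-25*a^2 + n^2)/(2*a + n)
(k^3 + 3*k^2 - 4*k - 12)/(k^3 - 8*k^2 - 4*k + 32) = (k + 3)/(k - 8)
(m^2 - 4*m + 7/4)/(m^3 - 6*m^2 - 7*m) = (-m^2 + 4*m - 7/4)/(m*(-m^2 + 6*m + 7))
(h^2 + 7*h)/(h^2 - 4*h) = (h + 7)/(h - 4)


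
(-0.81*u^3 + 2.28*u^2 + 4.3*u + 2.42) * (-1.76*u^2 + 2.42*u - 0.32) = 1.4256*u^5 - 5.973*u^4 - 1.7912*u^3 + 5.4172*u^2 + 4.4804*u - 0.7744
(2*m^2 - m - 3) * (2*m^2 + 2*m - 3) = 4*m^4 + 2*m^3 - 14*m^2 - 3*m + 9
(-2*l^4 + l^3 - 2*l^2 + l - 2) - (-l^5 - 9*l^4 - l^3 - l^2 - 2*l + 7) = l^5 + 7*l^4 + 2*l^3 - l^2 + 3*l - 9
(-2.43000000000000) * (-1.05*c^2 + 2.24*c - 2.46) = 2.5515*c^2 - 5.4432*c + 5.9778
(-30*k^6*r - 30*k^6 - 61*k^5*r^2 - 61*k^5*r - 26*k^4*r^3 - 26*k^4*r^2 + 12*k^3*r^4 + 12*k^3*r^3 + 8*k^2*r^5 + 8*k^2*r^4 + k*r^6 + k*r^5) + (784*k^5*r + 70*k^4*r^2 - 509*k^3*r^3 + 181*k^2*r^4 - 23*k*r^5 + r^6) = -30*k^6*r - 30*k^6 - 61*k^5*r^2 + 723*k^5*r - 26*k^4*r^3 + 44*k^4*r^2 + 12*k^3*r^4 - 497*k^3*r^3 + 8*k^2*r^5 + 189*k^2*r^4 + k*r^6 - 22*k*r^5 + r^6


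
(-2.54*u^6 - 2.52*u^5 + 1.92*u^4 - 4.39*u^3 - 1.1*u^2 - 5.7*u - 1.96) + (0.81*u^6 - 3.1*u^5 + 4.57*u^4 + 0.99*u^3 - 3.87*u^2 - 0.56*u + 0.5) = -1.73*u^6 - 5.62*u^5 + 6.49*u^4 - 3.4*u^3 - 4.97*u^2 - 6.26*u - 1.46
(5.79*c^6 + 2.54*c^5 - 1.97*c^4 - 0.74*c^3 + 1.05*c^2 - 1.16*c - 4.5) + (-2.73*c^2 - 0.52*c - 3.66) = 5.79*c^6 + 2.54*c^5 - 1.97*c^4 - 0.74*c^3 - 1.68*c^2 - 1.68*c - 8.16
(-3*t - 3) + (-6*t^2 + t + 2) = -6*t^2 - 2*t - 1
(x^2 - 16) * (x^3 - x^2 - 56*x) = x^5 - x^4 - 72*x^3 + 16*x^2 + 896*x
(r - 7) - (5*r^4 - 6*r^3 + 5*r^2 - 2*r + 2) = -5*r^4 + 6*r^3 - 5*r^2 + 3*r - 9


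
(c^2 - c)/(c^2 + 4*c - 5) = c/(c + 5)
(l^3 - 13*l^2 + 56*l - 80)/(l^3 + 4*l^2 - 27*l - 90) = (l^2 - 8*l + 16)/(l^2 + 9*l + 18)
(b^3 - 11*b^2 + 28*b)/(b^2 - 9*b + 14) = b*(b - 4)/(b - 2)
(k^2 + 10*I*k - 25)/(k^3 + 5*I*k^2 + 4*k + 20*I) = (k + 5*I)/(k^2 + 4)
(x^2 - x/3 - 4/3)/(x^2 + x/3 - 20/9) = 3*(x + 1)/(3*x + 5)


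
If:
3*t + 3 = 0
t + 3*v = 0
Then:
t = -1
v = 1/3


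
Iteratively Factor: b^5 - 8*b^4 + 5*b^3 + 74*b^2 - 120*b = (b)*(b^4 - 8*b^3 + 5*b^2 + 74*b - 120) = b*(b - 2)*(b^3 - 6*b^2 - 7*b + 60) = b*(b - 2)*(b + 3)*(b^2 - 9*b + 20) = b*(b - 5)*(b - 2)*(b + 3)*(b - 4)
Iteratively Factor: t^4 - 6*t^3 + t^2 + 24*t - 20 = (t - 5)*(t^3 - t^2 - 4*t + 4) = (t - 5)*(t + 2)*(t^2 - 3*t + 2) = (t - 5)*(t - 1)*(t + 2)*(t - 2)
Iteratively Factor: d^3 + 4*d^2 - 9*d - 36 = (d + 3)*(d^2 + d - 12) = (d + 3)*(d + 4)*(d - 3)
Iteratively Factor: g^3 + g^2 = (g + 1)*(g^2) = g*(g + 1)*(g)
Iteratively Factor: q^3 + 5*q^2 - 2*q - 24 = (q - 2)*(q^2 + 7*q + 12) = (q - 2)*(q + 3)*(q + 4)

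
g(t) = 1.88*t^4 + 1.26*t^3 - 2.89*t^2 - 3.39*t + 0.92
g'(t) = 7.52*t^3 + 3.78*t^2 - 5.78*t - 3.39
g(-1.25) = 2.77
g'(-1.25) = -4.95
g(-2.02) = 16.89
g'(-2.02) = -38.27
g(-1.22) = 2.63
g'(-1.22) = -4.37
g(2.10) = 29.29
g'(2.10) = 70.78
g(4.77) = 1029.01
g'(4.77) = 871.20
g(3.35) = 241.28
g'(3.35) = 302.39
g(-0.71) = 1.90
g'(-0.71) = -0.07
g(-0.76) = 1.90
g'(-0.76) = -0.11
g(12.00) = 40705.04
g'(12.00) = 13466.13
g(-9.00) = 11213.48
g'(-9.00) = -5127.27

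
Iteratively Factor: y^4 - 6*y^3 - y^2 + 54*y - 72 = (y - 2)*(y^3 - 4*y^2 - 9*y + 36) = (y - 2)*(y + 3)*(y^2 - 7*y + 12) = (y - 4)*(y - 2)*(y + 3)*(y - 3)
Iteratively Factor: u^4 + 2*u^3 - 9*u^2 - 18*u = (u + 2)*(u^3 - 9*u) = (u - 3)*(u + 2)*(u^2 + 3*u) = (u - 3)*(u + 2)*(u + 3)*(u)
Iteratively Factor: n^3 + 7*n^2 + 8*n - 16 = (n - 1)*(n^2 + 8*n + 16) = (n - 1)*(n + 4)*(n + 4)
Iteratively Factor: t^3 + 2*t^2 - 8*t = (t - 2)*(t^2 + 4*t) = t*(t - 2)*(t + 4)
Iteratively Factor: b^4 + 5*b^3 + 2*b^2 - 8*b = (b - 1)*(b^3 + 6*b^2 + 8*b) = (b - 1)*(b + 2)*(b^2 + 4*b) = b*(b - 1)*(b + 2)*(b + 4)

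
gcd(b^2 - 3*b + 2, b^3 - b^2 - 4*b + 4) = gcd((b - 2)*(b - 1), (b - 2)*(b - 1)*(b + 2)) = b^2 - 3*b + 2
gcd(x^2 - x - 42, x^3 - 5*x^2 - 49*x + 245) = x - 7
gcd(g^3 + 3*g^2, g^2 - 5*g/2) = g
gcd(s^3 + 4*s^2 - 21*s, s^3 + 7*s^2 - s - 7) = s + 7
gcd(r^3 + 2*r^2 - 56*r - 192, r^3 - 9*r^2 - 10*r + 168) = r + 4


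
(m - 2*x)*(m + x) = m^2 - m*x - 2*x^2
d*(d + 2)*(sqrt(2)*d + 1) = sqrt(2)*d^3 + d^2 + 2*sqrt(2)*d^2 + 2*d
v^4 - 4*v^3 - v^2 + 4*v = v*(v - 4)*(v - 1)*(v + 1)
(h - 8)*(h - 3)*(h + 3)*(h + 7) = h^4 - h^3 - 65*h^2 + 9*h + 504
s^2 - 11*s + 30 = (s - 6)*(s - 5)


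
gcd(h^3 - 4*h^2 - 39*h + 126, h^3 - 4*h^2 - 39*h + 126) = h^3 - 4*h^2 - 39*h + 126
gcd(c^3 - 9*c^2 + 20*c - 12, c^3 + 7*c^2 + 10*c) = 1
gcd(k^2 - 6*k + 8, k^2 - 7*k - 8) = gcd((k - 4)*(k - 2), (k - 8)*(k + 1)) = 1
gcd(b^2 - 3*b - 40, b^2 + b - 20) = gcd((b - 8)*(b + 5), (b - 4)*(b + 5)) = b + 5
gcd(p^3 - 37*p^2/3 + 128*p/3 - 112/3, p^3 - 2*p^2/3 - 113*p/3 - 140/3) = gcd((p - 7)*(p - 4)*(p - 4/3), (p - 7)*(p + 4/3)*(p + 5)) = p - 7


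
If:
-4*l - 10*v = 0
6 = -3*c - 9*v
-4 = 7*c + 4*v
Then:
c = -4/17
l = 25/17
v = -10/17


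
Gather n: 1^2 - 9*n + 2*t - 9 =-9*n + 2*t - 8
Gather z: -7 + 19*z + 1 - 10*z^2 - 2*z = -10*z^2 + 17*z - 6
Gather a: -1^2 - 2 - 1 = -4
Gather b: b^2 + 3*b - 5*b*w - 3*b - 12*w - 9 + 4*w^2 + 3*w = b^2 - 5*b*w + 4*w^2 - 9*w - 9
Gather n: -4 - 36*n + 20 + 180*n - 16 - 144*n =0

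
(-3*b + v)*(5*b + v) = -15*b^2 + 2*b*v + v^2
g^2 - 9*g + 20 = (g - 5)*(g - 4)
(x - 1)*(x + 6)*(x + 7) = x^3 + 12*x^2 + 29*x - 42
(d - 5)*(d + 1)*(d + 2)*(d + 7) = d^4 + 5*d^3 - 27*d^2 - 101*d - 70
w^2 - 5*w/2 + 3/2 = (w - 3/2)*(w - 1)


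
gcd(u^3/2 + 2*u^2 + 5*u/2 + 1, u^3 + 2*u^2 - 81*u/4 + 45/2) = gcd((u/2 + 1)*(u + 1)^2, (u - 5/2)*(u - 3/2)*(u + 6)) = 1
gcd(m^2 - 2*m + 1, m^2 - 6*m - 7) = 1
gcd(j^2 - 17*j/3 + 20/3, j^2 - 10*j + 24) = j - 4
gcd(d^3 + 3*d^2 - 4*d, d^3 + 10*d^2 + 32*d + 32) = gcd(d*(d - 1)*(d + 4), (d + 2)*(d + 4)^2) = d + 4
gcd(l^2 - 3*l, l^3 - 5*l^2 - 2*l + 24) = l - 3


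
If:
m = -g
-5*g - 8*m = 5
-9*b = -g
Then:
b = 5/27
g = 5/3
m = -5/3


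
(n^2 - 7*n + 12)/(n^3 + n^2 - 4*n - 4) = (n^2 - 7*n + 12)/(n^3 + n^2 - 4*n - 4)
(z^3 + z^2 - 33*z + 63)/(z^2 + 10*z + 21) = (z^2 - 6*z + 9)/(z + 3)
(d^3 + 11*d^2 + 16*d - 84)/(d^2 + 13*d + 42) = d - 2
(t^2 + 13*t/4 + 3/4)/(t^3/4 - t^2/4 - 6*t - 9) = (4*t + 1)/(t^2 - 4*t - 12)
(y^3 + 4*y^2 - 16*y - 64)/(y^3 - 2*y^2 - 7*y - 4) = (y^2 + 8*y + 16)/(y^2 + 2*y + 1)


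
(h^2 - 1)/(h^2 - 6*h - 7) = (h - 1)/(h - 7)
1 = 1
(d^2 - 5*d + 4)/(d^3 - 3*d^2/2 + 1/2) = 2*(d - 4)/(2*d^2 - d - 1)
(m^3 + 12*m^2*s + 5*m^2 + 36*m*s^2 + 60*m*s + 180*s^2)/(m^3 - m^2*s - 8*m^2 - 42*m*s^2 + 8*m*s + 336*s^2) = (-m^2 - 6*m*s - 5*m - 30*s)/(-m^2 + 7*m*s + 8*m - 56*s)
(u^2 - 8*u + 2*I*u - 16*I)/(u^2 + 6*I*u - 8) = (u - 8)/(u + 4*I)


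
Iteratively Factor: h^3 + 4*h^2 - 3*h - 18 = (h - 2)*(h^2 + 6*h + 9) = (h - 2)*(h + 3)*(h + 3)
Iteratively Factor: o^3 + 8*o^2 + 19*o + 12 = (o + 1)*(o^2 + 7*o + 12) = (o + 1)*(o + 3)*(o + 4)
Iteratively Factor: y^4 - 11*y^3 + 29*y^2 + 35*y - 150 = (y - 3)*(y^3 - 8*y^2 + 5*y + 50) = (y - 5)*(y - 3)*(y^2 - 3*y - 10) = (y - 5)^2*(y - 3)*(y + 2)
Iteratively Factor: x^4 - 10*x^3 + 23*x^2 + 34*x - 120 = (x + 2)*(x^3 - 12*x^2 + 47*x - 60) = (x - 5)*(x + 2)*(x^2 - 7*x + 12) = (x - 5)*(x - 3)*(x + 2)*(x - 4)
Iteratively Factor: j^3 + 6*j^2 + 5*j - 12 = (j + 4)*(j^2 + 2*j - 3) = (j + 3)*(j + 4)*(j - 1)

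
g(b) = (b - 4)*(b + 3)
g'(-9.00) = -19.00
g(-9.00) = 78.00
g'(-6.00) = -13.00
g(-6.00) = 30.00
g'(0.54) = 0.08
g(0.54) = -12.25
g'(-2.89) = -6.78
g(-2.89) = -0.76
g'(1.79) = 2.58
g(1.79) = -10.59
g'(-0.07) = -1.14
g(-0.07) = -11.93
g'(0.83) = 0.66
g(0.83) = -12.14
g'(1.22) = 1.44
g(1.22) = -11.73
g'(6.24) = 11.48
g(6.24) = 20.70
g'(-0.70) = -2.40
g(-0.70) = -10.81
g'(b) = 2*b - 1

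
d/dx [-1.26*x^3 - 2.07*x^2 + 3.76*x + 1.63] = -3.78*x^2 - 4.14*x + 3.76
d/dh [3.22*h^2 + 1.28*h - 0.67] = 6.44*h + 1.28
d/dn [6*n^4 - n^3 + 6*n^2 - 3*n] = 24*n^3 - 3*n^2 + 12*n - 3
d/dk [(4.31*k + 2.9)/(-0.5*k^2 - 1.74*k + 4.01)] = (2.155*k^2 + 2.9*k + 22.3291)/(0.25*k^4 + 1.74*k^3 - 0.9824*k^2 - 13.9548*k + 16.0801)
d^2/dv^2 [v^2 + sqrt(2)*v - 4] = 2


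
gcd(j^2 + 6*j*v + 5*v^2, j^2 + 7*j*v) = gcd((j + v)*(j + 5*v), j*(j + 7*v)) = 1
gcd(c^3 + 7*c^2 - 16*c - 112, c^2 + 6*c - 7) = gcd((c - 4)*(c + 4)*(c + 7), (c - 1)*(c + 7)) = c + 7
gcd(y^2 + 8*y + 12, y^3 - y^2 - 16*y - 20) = y + 2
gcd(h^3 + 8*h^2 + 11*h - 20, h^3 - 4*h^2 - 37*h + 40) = h^2 + 4*h - 5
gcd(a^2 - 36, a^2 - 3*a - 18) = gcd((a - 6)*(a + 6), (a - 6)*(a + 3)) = a - 6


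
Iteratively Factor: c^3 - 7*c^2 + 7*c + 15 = (c - 5)*(c^2 - 2*c - 3) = (c - 5)*(c + 1)*(c - 3)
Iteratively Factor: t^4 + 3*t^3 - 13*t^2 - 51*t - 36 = (t - 4)*(t^3 + 7*t^2 + 15*t + 9) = (t - 4)*(t + 1)*(t^2 + 6*t + 9) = (t - 4)*(t + 1)*(t + 3)*(t + 3)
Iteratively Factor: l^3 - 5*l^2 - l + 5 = (l - 1)*(l^2 - 4*l - 5) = (l - 1)*(l + 1)*(l - 5)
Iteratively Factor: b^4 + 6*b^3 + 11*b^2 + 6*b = (b + 3)*(b^3 + 3*b^2 + 2*b) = (b + 1)*(b + 3)*(b^2 + 2*b) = b*(b + 1)*(b + 3)*(b + 2)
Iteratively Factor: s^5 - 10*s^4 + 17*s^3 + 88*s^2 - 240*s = (s + 3)*(s^4 - 13*s^3 + 56*s^2 - 80*s) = s*(s + 3)*(s^3 - 13*s^2 + 56*s - 80) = s*(s - 4)*(s + 3)*(s^2 - 9*s + 20) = s*(s - 4)^2*(s + 3)*(s - 5)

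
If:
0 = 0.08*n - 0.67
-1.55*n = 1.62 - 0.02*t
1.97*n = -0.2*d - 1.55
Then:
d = -90.24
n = 8.38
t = 730.06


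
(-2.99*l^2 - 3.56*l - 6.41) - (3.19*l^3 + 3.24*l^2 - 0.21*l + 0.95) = -3.19*l^3 - 6.23*l^2 - 3.35*l - 7.36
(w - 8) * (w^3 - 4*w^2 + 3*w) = w^4 - 12*w^3 + 35*w^2 - 24*w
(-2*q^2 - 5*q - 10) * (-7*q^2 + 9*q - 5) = 14*q^4 + 17*q^3 + 35*q^2 - 65*q + 50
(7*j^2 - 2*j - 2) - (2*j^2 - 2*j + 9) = 5*j^2 - 11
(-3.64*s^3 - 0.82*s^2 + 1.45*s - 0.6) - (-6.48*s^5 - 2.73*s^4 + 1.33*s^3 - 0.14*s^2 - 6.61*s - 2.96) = 6.48*s^5 + 2.73*s^4 - 4.97*s^3 - 0.68*s^2 + 8.06*s + 2.36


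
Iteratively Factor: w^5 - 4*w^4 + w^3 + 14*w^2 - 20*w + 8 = (w - 1)*(w^4 - 3*w^3 - 2*w^2 + 12*w - 8) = (w - 1)*(w + 2)*(w^3 - 5*w^2 + 8*w - 4) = (w - 2)*(w - 1)*(w + 2)*(w^2 - 3*w + 2) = (w - 2)*(w - 1)^2*(w + 2)*(w - 2)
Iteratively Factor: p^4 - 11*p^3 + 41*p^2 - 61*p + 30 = (p - 5)*(p^3 - 6*p^2 + 11*p - 6) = (p - 5)*(p - 3)*(p^2 - 3*p + 2) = (p - 5)*(p - 3)*(p - 2)*(p - 1)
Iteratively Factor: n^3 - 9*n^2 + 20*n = (n - 4)*(n^2 - 5*n) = n*(n - 4)*(n - 5)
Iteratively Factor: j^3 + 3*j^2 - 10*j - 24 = (j - 3)*(j^2 + 6*j + 8) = (j - 3)*(j + 4)*(j + 2)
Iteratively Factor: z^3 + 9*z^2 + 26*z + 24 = (z + 3)*(z^2 + 6*z + 8) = (z + 3)*(z + 4)*(z + 2)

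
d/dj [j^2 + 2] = 2*j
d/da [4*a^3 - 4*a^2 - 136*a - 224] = 12*a^2 - 8*a - 136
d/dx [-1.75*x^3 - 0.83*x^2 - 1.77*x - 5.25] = -5.25*x^2 - 1.66*x - 1.77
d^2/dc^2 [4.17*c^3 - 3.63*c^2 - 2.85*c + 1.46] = 25.02*c - 7.26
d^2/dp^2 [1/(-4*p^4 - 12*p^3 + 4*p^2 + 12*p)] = (p*(6*p^2 + 9*p - 1)*(p^3 + 3*p^2 - p - 3) - (4*p^3 + 9*p^2 - 2*p - 3)^2)/(2*p^3*(p^3 + 3*p^2 - p - 3)^3)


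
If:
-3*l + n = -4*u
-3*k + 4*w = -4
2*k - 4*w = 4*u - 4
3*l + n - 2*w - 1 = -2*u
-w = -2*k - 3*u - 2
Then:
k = -18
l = -5/2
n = -67/2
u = 13/2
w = -29/2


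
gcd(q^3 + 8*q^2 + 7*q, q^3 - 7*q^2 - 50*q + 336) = q + 7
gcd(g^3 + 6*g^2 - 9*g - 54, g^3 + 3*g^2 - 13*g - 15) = g - 3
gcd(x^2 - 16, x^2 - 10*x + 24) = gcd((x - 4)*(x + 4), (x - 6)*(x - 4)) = x - 4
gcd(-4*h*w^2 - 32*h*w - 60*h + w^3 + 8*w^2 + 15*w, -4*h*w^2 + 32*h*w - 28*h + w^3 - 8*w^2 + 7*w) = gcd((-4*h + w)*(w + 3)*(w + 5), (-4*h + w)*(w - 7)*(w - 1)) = -4*h + w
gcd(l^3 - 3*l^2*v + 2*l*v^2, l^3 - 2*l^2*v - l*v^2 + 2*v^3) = l^2 - 3*l*v + 2*v^2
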